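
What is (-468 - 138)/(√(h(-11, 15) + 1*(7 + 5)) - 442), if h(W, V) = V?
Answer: 267852/195337 + 1818*√3/195337 ≈ 1.3874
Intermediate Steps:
(-468 - 138)/(√(h(-11, 15) + 1*(7 + 5)) - 442) = (-468 - 138)/(√(15 + 1*(7 + 5)) - 442) = -606/(√(15 + 1*12) - 442) = -606/(√(15 + 12) - 442) = -606/(√27 - 442) = -606/(3*√3 - 442) = -606/(-442 + 3*√3)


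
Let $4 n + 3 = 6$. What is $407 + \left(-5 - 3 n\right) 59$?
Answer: $- \frac{83}{4} \approx -20.75$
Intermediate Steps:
$n = \frac{3}{4}$ ($n = - \frac{3}{4} + \frac{1}{4} \cdot 6 = - \frac{3}{4} + \frac{3}{2} = \frac{3}{4} \approx 0.75$)
$407 + \left(-5 - 3 n\right) 59 = 407 + \left(-5 - \frac{9}{4}\right) 59 = 407 - \frac{1711}{4} = - \frac{83}{4}$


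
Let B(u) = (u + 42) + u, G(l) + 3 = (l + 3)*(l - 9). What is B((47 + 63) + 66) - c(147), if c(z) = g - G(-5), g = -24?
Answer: 443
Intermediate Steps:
G(l) = -3 + (-9 + l)*(3 + l) (G(l) = -3 + (l + 3)*(l - 9) = -3 + (3 + l)*(-9 + l) = -3 + (-9 + l)*(3 + l))
c(z) = -49 (c(z) = -24 - (-30 + (-5)² - 6*(-5)) = -24 - (-30 + 25 + 30) = -24 - 1*25 = -24 - 25 = -49)
B(u) = 42 + 2*u (B(u) = (42 + u) + u = 42 + 2*u)
B((47 + 63) + 66) - c(147) = (42 + 2*((47 + 63) + 66)) - 1*(-49) = (42 + 2*(110 + 66)) + 49 = (42 + 2*176) + 49 = (42 + 352) + 49 = 394 + 49 = 443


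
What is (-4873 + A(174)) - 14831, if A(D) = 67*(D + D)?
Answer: 3612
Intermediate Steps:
A(D) = 134*D (A(D) = 67*(2*D) = 134*D)
(-4873 + A(174)) - 14831 = (-4873 + 134*174) - 14831 = (-4873 + 23316) - 14831 = 18443 - 14831 = 3612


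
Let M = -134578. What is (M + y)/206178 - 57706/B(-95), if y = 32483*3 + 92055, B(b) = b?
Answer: 5951462819/9793455 ≈ 607.70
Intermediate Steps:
y = 189504 (y = 97449 + 92055 = 189504)
(M + y)/206178 - 57706/B(-95) = (-134578 + 189504)/206178 - 57706/(-95) = 54926*(1/206178) - 57706*(-1/95) = 27463/103089 + 57706/95 = 5951462819/9793455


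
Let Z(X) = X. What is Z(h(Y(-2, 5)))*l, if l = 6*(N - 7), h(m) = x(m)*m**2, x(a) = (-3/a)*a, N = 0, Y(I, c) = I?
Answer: 504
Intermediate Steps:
x(a) = -3
h(m) = -3*m**2
l = -42 (l = 6*(0 - 7) = 6*(-7) = -42)
Z(h(Y(-2, 5)))*l = -3*(-2)**2*(-42) = -3*4*(-42) = -12*(-42) = 504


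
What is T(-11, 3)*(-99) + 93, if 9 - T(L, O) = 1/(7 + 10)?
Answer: -13467/17 ≈ -792.18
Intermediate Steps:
T(L, O) = 152/17 (T(L, O) = 9 - 1/(7 + 10) = 9 - 1/17 = 152/17)
T(-11, 3)*(-99) + 93 = (152/17)*(-99) + 93 = -15048/17 + 93 = -13467/17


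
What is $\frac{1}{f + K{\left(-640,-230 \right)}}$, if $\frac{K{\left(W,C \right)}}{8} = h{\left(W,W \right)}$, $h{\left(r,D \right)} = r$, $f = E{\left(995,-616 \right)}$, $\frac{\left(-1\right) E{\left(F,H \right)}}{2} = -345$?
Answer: $- \frac{1}{4430} \approx -0.00022573$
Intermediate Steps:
$E{\left(F,H \right)} = 690$ ($E{\left(F,H \right)} = \left(-2\right) \left(-345\right) = 690$)
$f = 690$
$K{\left(W,C \right)} = 8 W$
$\frac{1}{f + K{\left(-640,-230 \right)}} = \frac{1}{690 + 8 \left(-640\right)} = \frac{1}{690 - 5120} = \frac{1}{-4430} = - \frac{1}{4430}$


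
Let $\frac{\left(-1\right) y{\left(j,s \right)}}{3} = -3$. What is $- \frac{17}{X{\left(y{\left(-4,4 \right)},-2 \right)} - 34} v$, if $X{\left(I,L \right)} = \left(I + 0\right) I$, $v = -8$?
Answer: $\frac{136}{47} \approx 2.8936$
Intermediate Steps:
$y{\left(j,s \right)} = 9$ ($y{\left(j,s \right)} = \left(-3\right) \left(-3\right) = 9$)
$X{\left(I,L \right)} = I^{2}$ ($X{\left(I,L \right)} = I I = I^{2}$)
$- \frac{17}{X{\left(y{\left(-4,4 \right)},-2 \right)} - 34} v = - \frac{17}{9^{2} - 34} \left(-8\right) = - \frac{17}{81 - 34} \left(-8\right) = - \frac{17}{47} \left(-8\right) = \left(-17\right) \frac{1}{47} \left(-8\right) = \left(- \frac{17}{47}\right) \left(-8\right) = \frac{136}{47}$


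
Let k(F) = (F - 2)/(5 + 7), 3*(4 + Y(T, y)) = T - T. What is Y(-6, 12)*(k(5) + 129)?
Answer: -517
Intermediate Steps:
Y(T, y) = -4 (Y(T, y) = -4 + (T - T)/3 = -4 + (1/3)*0 = -4 + 0 = -4)
k(F) = -1/6 + F/12 (k(F) = (-2 + F)/12 = (-2 + F)*(1/12) = -1/6 + F/12)
Y(-6, 12)*(k(5) + 129) = -4*((-1/6 + (1/12)*5) + 129) = -4*((-1/6 + 5/12) + 129) = -4*(1/4 + 129) = -4*517/4 = -517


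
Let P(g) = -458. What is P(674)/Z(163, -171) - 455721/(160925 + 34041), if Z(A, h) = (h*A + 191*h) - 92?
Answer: -13769623459/5910004358 ≈ -2.3299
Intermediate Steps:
Z(A, h) = -92 + 191*h + A*h (Z(A, h) = (A*h + 191*h) - 92 = (191*h + A*h) - 92 = -92 + 191*h + A*h)
P(674)/Z(163, -171) - 455721/(160925 + 34041) = -458/(-92 + 191*(-171) + 163*(-171)) - 455721/(160925 + 34041) = -458/(-92 - 32661 - 27873) - 455721/194966 = -458/(-60626) - 455721*1/194966 = -458*(-1/60626) - 455721/194966 = 229/30313 - 455721/194966 = -13769623459/5910004358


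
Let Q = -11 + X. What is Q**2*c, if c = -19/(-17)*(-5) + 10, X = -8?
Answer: 27075/17 ≈ 1592.6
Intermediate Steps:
Q = -19 (Q = -11 - 8 = -19)
c = 75/17 (c = -19*(-1/17)*(-5) + 10 = (19/17)*(-5) + 10 = -95/17 + 10 = 75/17 ≈ 4.4118)
Q**2*c = (-19)**2*(75/17) = 361*(75/17) = 27075/17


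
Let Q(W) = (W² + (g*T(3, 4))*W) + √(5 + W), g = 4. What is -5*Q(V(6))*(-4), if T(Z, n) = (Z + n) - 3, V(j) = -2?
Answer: -560 + 20*√3 ≈ -525.36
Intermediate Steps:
T(Z, n) = -3 + Z + n
Q(W) = W² + √(5 + W) + 16*W (Q(W) = (W² + (4*(-3 + 3 + 4))*W) + √(5 + W) = (W² + (4*4)*W) + √(5 + W) = (W² + 16*W) + √(5 + W) = W² + √(5 + W) + 16*W)
-5*Q(V(6))*(-4) = -5*((-2)² + √(5 - 2) + 16*(-2))*(-4) = -5*(4 + √3 - 32)*(-4) = -5*(-28 + √3)*(-4) = (140 - 5*√3)*(-4) = -560 + 20*√3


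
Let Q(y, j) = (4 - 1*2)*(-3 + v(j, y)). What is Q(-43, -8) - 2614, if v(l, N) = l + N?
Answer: -2722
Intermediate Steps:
v(l, N) = N + l
Q(y, j) = -6 + 2*j + 2*y (Q(y, j) = (4 - 1*2)*(-3 + (y + j)) = (4 - 2)*(-3 + (j + y)) = 2*(-3 + j + y) = -6 + 2*j + 2*y)
Q(-43, -8) - 2614 = (-6 + 2*(-8) + 2*(-43)) - 2614 = (-6 - 16 - 86) - 2614 = -108 - 2614 = -2722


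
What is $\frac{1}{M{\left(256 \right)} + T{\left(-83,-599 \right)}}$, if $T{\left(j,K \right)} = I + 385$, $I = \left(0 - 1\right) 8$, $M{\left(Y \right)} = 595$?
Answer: $\frac{1}{972} \approx 0.0010288$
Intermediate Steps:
$I = -8$ ($I = \left(-1\right) 8 = -8$)
$T{\left(j,K \right)} = 377$ ($T{\left(j,K \right)} = -8 + 385 = 377$)
$\frac{1}{M{\left(256 \right)} + T{\left(-83,-599 \right)}} = \frac{1}{595 + 377} = \frac{1}{972}$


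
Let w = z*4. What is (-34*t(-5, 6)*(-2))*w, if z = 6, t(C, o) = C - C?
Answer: 0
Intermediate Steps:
t(C, o) = 0
w = 24 (w = 6*4 = 24)
(-34*t(-5, 6)*(-2))*w = -0*(-2)*24 = -34*0*24 = 0*24 = 0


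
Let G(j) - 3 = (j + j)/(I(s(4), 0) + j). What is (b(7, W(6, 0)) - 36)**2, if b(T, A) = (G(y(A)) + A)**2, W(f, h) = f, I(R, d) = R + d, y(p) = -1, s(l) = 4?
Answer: 90601/81 ≈ 1118.5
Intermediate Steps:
G(j) = 3 + 2*j/(4 + j) (G(j) = 3 + (j + j)/((4 + 0) + j) = 3 + (2*j)/(4 + j) = 3 + 2*j/(4 + j))
b(T, A) = (7/3 + A)**2 (b(T, A) = ((12 + 5*(-1))/(4 - 1) + A)**2 = ((12 - 5)/3 + A)**2 = ((1/3)*7 + A)**2 = (7/3 + A)**2)
(b(7, W(6, 0)) - 36)**2 = ((7 + 3*6)**2/9 - 36)**2 = ((7 + 18)**2/9 - 36)**2 = ((1/9)*25**2 - 36)**2 = ((1/9)*625 - 36)**2 = (625/9 - 36)**2 = (301/9)**2 = 90601/81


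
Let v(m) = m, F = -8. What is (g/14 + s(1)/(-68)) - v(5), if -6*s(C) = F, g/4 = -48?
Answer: -6688/357 ≈ -18.734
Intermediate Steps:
g = -192 (g = 4*(-48) = -192)
s(C) = 4/3 (s(C) = -1/6*(-8) = 4/3)
(g/14 + s(1)/(-68)) - v(5) = (-192/14 + (4/3)/(-68)) - 1*5 = (-192*1/14 + (4/3)*(-1/68)) - 5 = (-96/7 - 1/51) - 5 = -4903/357 - 5 = -6688/357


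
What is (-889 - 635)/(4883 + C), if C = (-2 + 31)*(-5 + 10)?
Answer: -127/419 ≈ -0.30310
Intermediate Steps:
C = 145 (C = 29*5 = 145)
(-889 - 635)/(4883 + C) = (-889 - 635)/(4883 + 145) = -1524/5028 = -1524*1/5028 = -127/419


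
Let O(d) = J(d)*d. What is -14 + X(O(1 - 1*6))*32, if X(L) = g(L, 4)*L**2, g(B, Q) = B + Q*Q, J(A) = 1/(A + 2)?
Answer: 42022/27 ≈ 1556.4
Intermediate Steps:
J(A) = 1/(2 + A)
O(d) = d/(2 + d)
g(B, Q) = B + Q**2
X(L) = L**2*(16 + L) (X(L) = (L + 4**2)*L**2 = (L + 16)*L**2 = (16 + L)*L**2 = L**2*(16 + L))
-14 + X(O(1 - 1*6))*32 = -14 + (((1 - 1*6)/(2 + (1 - 1*6)))**2*(16 + (1 - 1*6)/(2 + (1 - 1*6))))*32 = -14 + (((1 - 6)/(2 + (1 - 6)))**2*(16 + (1 - 6)/(2 + (1 - 6))))*32 = -14 + ((-5/(2 - 5))**2*(16 - 5/(2 - 5)))*32 = -14 + ((-5/(-3))**2*(16 - 5/(-3)))*32 = -14 + ((-5*(-1/3))**2*(16 - 5*(-1/3)))*32 = -14 + ((5/3)**2*(16 + 5/3))*32 = -14 + ((25/9)*(53/3))*32 = -14 + (1325/27)*32 = -14 + 42400/27 = 42022/27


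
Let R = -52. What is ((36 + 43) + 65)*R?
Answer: -7488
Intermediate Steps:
((36 + 43) + 65)*R = ((36 + 43) + 65)*(-52) = (79 + 65)*(-52) = 144*(-52) = -7488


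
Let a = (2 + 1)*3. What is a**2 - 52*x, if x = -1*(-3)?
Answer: -75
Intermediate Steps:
x = 3
a = 9 (a = 3*3 = 9)
a**2 - 52*x = 9**2 - 52*3 = 81 - 156 = -75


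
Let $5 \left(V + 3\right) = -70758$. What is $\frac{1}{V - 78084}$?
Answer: $- \frac{5}{461193} \approx -1.0841 \cdot 10^{-5}$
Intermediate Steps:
$V = - \frac{70773}{5}$ ($V = -3 + \frac{1}{5} \left(-70758\right) = -3 - \frac{70758}{5} = - \frac{70773}{5} \approx -14155.0$)
$\frac{1}{V - 78084} = \frac{1}{- \frac{70773}{5} - 78084} = \frac{1}{- \frac{461193}{5}} = - \frac{5}{461193}$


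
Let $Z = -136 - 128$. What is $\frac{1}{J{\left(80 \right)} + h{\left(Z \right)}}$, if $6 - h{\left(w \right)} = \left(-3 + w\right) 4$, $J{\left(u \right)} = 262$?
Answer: $\frac{1}{1336} \approx 0.0007485$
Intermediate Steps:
$Z = -264$ ($Z = -136 - 128 = -264$)
$h{\left(w \right)} = 18 - 4 w$ ($h{\left(w \right)} = 6 - \left(-3 + w\right) 4 = 6 - \left(-12 + 4 w\right) = 18 - 4 w$)
$\frac{1}{J{\left(80 \right)} + h{\left(Z \right)}} = \frac{1}{262 + \left(18 - -1056\right)} = \frac{1}{262 + \left(18 + 1056\right)} = \frac{1}{262 + 1074} = \frac{1}{1336}$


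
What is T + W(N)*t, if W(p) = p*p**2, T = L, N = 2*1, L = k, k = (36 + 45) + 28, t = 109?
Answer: 981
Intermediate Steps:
k = 109 (k = 81 + 28 = 109)
L = 109
N = 2
T = 109
W(p) = p**3
T + W(N)*t = 109 + 2**3*109 = 109 + 8*109 = 109 + 872 = 981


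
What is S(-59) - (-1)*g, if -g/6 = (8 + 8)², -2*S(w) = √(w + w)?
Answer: -1536 - I*√118/2 ≈ -1536.0 - 5.4314*I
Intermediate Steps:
S(w) = -√2*√w/2 (S(w) = -√(w + w)/2 = -√2*√w/2)
g = -1536 (g = -6*(8 + 8)² = -6*16² = -6*256 = -1536)
S(-59) - (-1)*g = -√2*√(-59)/2 - (-1)*(-1536) = -√2*I*√59/2 - 1*1536 = -I*√118/2 - 1536 = -1536 - I*√118/2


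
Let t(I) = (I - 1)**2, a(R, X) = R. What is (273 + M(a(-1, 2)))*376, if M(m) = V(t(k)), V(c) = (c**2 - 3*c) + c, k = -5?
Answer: 562872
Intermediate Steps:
t(I) = (-1 + I)**2
V(c) = c**2 - 2*c
M(m) = 1224 (M(m) = (-1 - 5)**2*(-2 + (-1 - 5)**2) = (-6)**2*(-2 + (-6)**2) = 36*(-2 + 36) = 36*34 = 1224)
(273 + M(a(-1, 2)))*376 = (273 + 1224)*376 = 1497*376 = 562872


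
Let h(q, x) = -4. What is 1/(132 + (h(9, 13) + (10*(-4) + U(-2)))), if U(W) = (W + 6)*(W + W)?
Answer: 1/72 ≈ 0.013889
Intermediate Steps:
U(W) = 2*W*(6 + W) (U(W) = (6 + W)*(2*W) = 2*W*(6 + W))
1/(132 + (h(9, 13) + (10*(-4) + U(-2)))) = 1/(132 + (-4 + (10*(-4) + 2*(-2)*(6 - 2)))) = 1/(132 + (-4 + (-40 + 2*(-2)*4))) = 1/(132 + (-4 + (-40 - 16))) = 1/(132 + (-4 - 56)) = 1/(132 - 60) = 1/72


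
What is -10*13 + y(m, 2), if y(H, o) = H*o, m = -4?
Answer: -138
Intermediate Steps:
-10*13 + y(m, 2) = -10*13 - 4*2 = -130 - 8 = -138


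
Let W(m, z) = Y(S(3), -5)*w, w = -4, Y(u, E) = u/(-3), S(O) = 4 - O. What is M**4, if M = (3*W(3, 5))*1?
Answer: 256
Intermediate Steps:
Y(u, E) = -u/3 (Y(u, E) = u*(-1/3) = -u/3)
W(m, z) = 4/3 (W(m, z) = -(4 - 1*3)/3*(-4) = -(4 - 3)/3*(-4) = -1/3*1*(-4) = -1/3*(-4) = 4/3)
M = 4 (M = (3*(4/3))*1 = 4*1 = 4)
M**4 = 4**4 = 256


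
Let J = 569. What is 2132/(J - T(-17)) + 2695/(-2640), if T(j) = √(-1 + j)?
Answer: 42364013/15541392 + 6396*I*√2/323779 ≈ 2.7259 + 0.027937*I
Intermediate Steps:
2132/(J - T(-17)) + 2695/(-2640) = 2132/(569 - √(-1 - 17)) + 2695/(-2640) = 2132/(569 - √(-18)) + 2695*(-1/2640) = 2132/(569 - 3*I*√2) - 49/48 = -49/48 + 2132/(569 - 3*I*√2)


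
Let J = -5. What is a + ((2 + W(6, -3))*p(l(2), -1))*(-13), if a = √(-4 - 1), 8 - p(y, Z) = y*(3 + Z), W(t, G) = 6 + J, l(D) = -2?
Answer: -468 + I*√5 ≈ -468.0 + 2.2361*I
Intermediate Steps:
W(t, G) = 1 (W(t, G) = 6 - 5 = 1)
p(y, Z) = 8 - y*(3 + Z)
a = I*√5 (a = √(-5) = I*√5 ≈ 2.2361*I)
a + ((2 + W(6, -3))*p(l(2), -1))*(-13) = I*√5 + ((2 + 1)*(8 - 3*(-2) - 1*(-1)*(-2)))*(-13) = I*√5 + (3*(8 + 6 - 2))*(-13) = I*√5 + (3*12)*(-13) = I*√5 + 36*(-13) = I*√5 - 468 = -468 + I*√5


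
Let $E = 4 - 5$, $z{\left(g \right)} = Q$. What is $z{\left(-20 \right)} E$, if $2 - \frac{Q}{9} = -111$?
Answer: $-1017$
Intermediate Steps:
$Q = 1017$ ($Q = 18 - -999 = 18 + 999 = 1017$)
$z{\left(g \right)} = 1017$
$E = -1$
$z{\left(-20 \right)} E = 1017 \left(-1\right) = -1017$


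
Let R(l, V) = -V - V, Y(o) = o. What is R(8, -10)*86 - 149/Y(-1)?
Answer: 1869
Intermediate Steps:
R(l, V) = -2*V
R(8, -10)*86 - 149/Y(-1) = -2*(-10)*86 - 149/(-1) = 20*86 - 149*(-1) = 1720 + 149 = 1869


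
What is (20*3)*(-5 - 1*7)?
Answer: -720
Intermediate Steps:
(20*3)*(-5 - 1*7) = 60*(-5 - 7) = 60*(-12) = -720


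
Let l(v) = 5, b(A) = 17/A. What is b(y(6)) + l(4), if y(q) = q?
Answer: 47/6 ≈ 7.8333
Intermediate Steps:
b(y(6)) + l(4) = 17/6 + 5 = 47/6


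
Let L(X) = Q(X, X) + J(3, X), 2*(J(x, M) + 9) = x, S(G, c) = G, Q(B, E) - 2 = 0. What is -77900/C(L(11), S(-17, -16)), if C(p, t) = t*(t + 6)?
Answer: -77900/187 ≈ -416.58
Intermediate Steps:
Q(B, E) = 2 (Q(B, E) = 2 + 0 = 2)
J(x, M) = -9 + x/2
L(X) = -11/2 (L(X) = 2 + (-9 + (½)*3) = 2 + (-9 + 3/2) = 2 - 15/2 = -11/2)
C(p, t) = t*(6 + t)
-77900/C(L(11), S(-17, -16)) = -77900*(-1/(17*(6 - 17))) = -77900/((-17*(-11))) = -77900/187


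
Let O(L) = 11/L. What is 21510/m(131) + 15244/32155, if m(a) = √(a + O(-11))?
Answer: 15244/32155 + 2151*√130/13 ≈ 1887.0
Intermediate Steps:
m(a) = √(-1 + a) (m(a) = √(a + 11/(-11)) = √(a + 11*(-1/11)) = √(a - 1) = √(-1 + a))
21510/m(131) + 15244/32155 = 21510/(√(-1 + 131)) + 15244/32155 = 21510/(√130) + 15244*(1/32155) = 21510*(√130/130) + 15244/32155 = 2151*√130/13 + 15244/32155 = 15244/32155 + 2151*√130/13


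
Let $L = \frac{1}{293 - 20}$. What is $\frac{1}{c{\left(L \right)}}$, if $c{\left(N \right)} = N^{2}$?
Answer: $74529$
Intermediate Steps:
$L = \frac{1}{273} \approx 0.003663$
$\frac{1}{c{\left(L \right)}} = \frac{1}{\left(\frac{1}{273}\right)^{2}} = \frac{1}{\frac{1}{74529}} = 74529$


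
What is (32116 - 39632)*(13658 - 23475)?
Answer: 73784572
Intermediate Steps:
(32116 - 39632)*(13658 - 23475) = -7516*(-9817) = 73784572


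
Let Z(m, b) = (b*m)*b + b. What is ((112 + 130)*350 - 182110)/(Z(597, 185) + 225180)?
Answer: -9741/2065769 ≈ -0.0047154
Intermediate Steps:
Z(m, b) = b + m*b² (Z(m, b) = m*b² + b = b + m*b²)
((112 + 130)*350 - 182110)/(Z(597, 185) + 225180) = ((112 + 130)*350 - 182110)/(185*(1 + 185*597) + 225180) = (242*350 - 182110)/(185*(1 + 110445) + 225180) = (84700 - 182110)/(185*110446 + 225180) = -97410/(20432510 + 225180) = -97410/20657690 = -97410*1/20657690 = -9741/2065769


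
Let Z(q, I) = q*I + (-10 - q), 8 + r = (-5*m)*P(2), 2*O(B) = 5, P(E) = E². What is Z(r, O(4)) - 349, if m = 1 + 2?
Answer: -461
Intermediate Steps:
O(B) = 5/2 (O(B) = (½)*5 = 5/2)
m = 3
r = -68 (r = -8 - 5*3*2² = -8 - 15*4 = -8 - 60 = -68)
Z(q, I) = -10 - q + I*q (Z(q, I) = I*q + (-10 - q) = -10 - q + I*q)
Z(r, O(4)) - 349 = (-10 - 1*(-68) + (5/2)*(-68)) - 349 = (-10 + 68 - 170) - 349 = -112 - 349 = -461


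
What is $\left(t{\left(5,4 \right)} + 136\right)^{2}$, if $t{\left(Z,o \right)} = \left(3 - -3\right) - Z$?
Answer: $18769$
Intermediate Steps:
$t{\left(Z,o \right)} = 6 - Z$ ($t{\left(Z,o \right)} = \left(3 + 3\right) - Z = 6 - Z$)
$\left(t{\left(5,4 \right)} + 136\right)^{2} = \left(\left(6 - 5\right) + 136\right)^{2} = \left(1 + 136\right)^{2} = 137^{2} = 18769$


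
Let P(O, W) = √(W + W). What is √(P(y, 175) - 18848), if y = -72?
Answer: √(-18848 + 5*√14) ≈ 137.22*I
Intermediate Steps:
P(O, W) = √2*√W (P(O, W) = √(2*W) = √2*√W)
√(P(y, 175) - 18848) = √(√2*√175 - 18848) = √(√2*(5*√7) - 18848) = √(5*√14 - 18848) = √(-18848 + 5*√14)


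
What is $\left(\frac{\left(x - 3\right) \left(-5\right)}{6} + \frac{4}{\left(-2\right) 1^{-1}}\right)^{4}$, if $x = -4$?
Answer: $\frac{279841}{1296} \approx 215.93$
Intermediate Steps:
$\left(\frac{\left(x - 3\right) \left(-5\right)}{6} + \frac{4}{\left(-2\right) 1^{-1}}\right)^{4} = \left(\frac{\left(-4 - 3\right) \left(-5\right)}{6} + \frac{4}{\left(-2\right) 1^{-1}}\right)^{4} = \left(\left(-7\right) \left(-5\right) \frac{1}{6} + \frac{4}{\left(-2\right) 1}\right)^{4} = \left(35 \cdot \frac{1}{6} + \frac{4}{-2}\right)^{4} = \left(\frac{35}{6} + 4 \left(- \frac{1}{2}\right)\right)^{4} = \left(\frac{35}{6} - 2\right)^{4} = \left(\frac{23}{6}\right)^{4} = \frac{279841}{1296}$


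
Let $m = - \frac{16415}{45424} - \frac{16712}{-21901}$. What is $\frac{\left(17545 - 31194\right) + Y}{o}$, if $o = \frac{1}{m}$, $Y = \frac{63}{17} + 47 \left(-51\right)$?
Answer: $- \frac{108984232135587}{16912127408} \approx -6444.1$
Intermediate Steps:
$m = \frac{399620973}{994831024}$ ($m = \left(-16415\right) \frac{1}{45424} - - \frac{16712}{21901} = - \frac{16415}{45424} + \frac{16712}{21901} = \frac{399620973}{994831024} \approx 0.4017$)
$Y = - \frac{40686}{17}$ ($Y = 63 \cdot \frac{1}{17} - 2397 = \frac{63}{17} - 2397 = - \frac{40686}{17} \approx -2393.3$)
$o = \frac{994831024}{399620973}$ ($o = \frac{1}{\frac{399620973}{994831024}} = \frac{994831024}{399620973} \approx 2.4894$)
$\frac{\left(17545 - 31194\right) + Y}{o} = \frac{\left(17545 - 31194\right) - \frac{40686}{17}}{\frac{994831024}{399620973}} = \left(-13649 - \frac{40686}{17}\right) \frac{399620973}{994831024} = \left(- \frac{272719}{17}\right) \frac{399620973}{994831024} = - \frac{108984232135587}{16912127408}$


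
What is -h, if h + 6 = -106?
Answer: 112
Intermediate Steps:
h = -112 (h = -6 - 106 = -112)
-h = -1*(-112) = 112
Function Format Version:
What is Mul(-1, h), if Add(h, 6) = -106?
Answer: 112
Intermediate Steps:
h = -112 (h = Add(-6, -106) = -112)
Mul(-1, h) = Mul(-1, -112) = 112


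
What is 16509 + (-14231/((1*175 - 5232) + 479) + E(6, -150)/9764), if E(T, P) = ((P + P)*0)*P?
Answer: 10798919/654 ≈ 16512.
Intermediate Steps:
E(T, P) = 0 (E(T, P) = ((2*P)*0)*P = 0*P = 0)
16509 + (-14231/((1*175 - 5232) + 479) + E(6, -150)/9764) = 16509 + (-14231/((1*175 - 5232) + 479) + 0/9764) = 16509 + (-14231/((175 - 5232) + 479) + 0*(1/9764)) = 16509 + (-14231/(-5057 + 479) + 0) = 16509 + (-14231/(-4578) + 0) = 16509 + (-14231*(-1/4578) + 0) = 16509 + (2033/654 + 0) = 16509 + 2033/654 = 10798919/654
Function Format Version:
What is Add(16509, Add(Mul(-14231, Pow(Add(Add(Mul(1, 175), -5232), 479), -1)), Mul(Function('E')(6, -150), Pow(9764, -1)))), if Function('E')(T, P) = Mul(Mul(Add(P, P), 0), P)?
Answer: Rational(10798919, 654) ≈ 16512.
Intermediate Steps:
Function('E')(T, P) = 0 (Function('E')(T, P) = Mul(Mul(Mul(2, P), 0), P) = Mul(0, P) = 0)
Add(16509, Add(Mul(-14231, Pow(Add(Add(Mul(1, 175), -5232), 479), -1)), Mul(Function('E')(6, -150), Pow(9764, -1)))) = Add(16509, Add(Mul(-14231, Pow(Add(Add(Mul(1, 175), -5232), 479), -1)), Mul(0, Pow(9764, -1)))) = Add(16509, Add(Mul(-14231, Pow(Add(Add(175, -5232), 479), -1)), Mul(0, Rational(1, 9764)))) = Add(16509, Add(Mul(-14231, Pow(Add(-5057, 479), -1)), 0)) = Add(16509, Add(Mul(-14231, Pow(-4578, -1)), 0)) = Add(16509, Add(Mul(-14231, Rational(-1, 4578)), 0)) = Add(16509, Add(Rational(2033, 654), 0)) = Add(16509, Rational(2033, 654)) = Rational(10798919, 654)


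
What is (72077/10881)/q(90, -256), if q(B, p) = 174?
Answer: 72077/1893294 ≈ 0.038070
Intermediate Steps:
(72077/10881)/q(90, -256) = (72077/10881)/174 = (72077*(1/10881))*(1/174) = (72077/10881)*(1/174) = 72077/1893294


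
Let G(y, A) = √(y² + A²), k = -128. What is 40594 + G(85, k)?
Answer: 40594 + √23609 ≈ 40748.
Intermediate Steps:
G(y, A) = √(A² + y²)
40594 + G(85, k) = 40594 + √((-128)² + 85²) = 40594 + √(16384 + 7225) = 40594 + √23609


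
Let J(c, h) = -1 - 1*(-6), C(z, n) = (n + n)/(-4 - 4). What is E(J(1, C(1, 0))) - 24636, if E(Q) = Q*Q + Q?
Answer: -24606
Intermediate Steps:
C(z, n) = -n/4 (C(z, n) = (2*n)/(-8) = (2*n)*(-1/8) = -n/4)
J(c, h) = 5 (J(c, h) = -1 + 6 = 5)
E(Q) = Q + Q**2 (E(Q) = Q**2 + Q = Q + Q**2)
E(J(1, C(1, 0))) - 24636 = 5*(1 + 5) - 24636 = 5*6 - 24636 = 30 - 24636 = -24606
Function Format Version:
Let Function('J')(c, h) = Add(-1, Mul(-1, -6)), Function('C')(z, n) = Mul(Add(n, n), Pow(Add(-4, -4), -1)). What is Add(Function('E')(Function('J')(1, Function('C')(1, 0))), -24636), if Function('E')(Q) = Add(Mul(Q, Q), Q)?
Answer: -24606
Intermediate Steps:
Function('C')(z, n) = Mul(Rational(-1, 4), n) (Function('C')(z, n) = Mul(Mul(2, n), Pow(-8, -1)) = Mul(Mul(2, n), Rational(-1, 8)) = Mul(Rational(-1, 4), n))
Function('J')(c, h) = 5 (Function('J')(c, h) = Add(-1, 6) = 5)
Function('E')(Q) = Add(Q, Pow(Q, 2)) (Function('E')(Q) = Add(Pow(Q, 2), Q) = Add(Q, Pow(Q, 2)))
Add(Function('E')(Function('J')(1, Function('C')(1, 0))), -24636) = Add(Mul(5, Add(1, 5)), -24636) = Add(Mul(5, 6), -24636) = Add(30, -24636) = -24606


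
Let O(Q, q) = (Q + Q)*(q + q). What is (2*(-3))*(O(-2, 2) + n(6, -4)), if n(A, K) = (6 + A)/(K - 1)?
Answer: 552/5 ≈ 110.40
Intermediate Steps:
n(A, K) = (6 + A)/(-1 + K)
O(Q, q) = 4*Q*q (O(Q, q) = (2*Q)*(2*q) = 4*Q*q)
(2*(-3))*(O(-2, 2) + n(6, -4)) = (2*(-3))*(4*(-2)*2 + (6 + 6)/(-1 - 4)) = -6*(-16 + 12/(-5)) = -6*(-16 - ⅕*12) = -6*(-16 - 12/5) = -6*(-92/5) = 552/5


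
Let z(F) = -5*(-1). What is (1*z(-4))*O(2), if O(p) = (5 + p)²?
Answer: 245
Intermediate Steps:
z(F) = 5
(1*z(-4))*O(2) = (1*5)*(5 + 2)² = 5*7² = 5*49 = 245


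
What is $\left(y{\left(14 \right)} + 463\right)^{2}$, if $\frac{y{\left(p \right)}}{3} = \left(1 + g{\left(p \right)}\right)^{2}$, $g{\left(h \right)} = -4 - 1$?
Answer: $261121$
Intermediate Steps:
$g{\left(h \right)} = -5$ ($g{\left(h \right)} = -4 - 1 = -5$)
$y{\left(p \right)} = 48$ ($y{\left(p \right)} = 3 \left(1 - 5\right)^{2} = 3 \left(-4\right)^{2} = 3 \cdot 16 = 48$)
$\left(y{\left(14 \right)} + 463\right)^{2} = \left(48 + 463\right)^{2} = 511^{2} = 261121$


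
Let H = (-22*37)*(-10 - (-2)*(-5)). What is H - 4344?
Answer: 11936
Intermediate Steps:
H = 16280 (H = -814*(-10 - 1*10) = -814*(-10 - 10) = -814*(-20) = 16280)
H - 4344 = 16280 - 4344 = 11936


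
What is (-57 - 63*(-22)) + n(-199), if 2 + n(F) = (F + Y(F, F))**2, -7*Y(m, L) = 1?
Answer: 2008259/49 ≈ 40985.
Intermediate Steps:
Y(m, L) = -1/7 (Y(m, L) = -1/7*1 = -1/7)
n(F) = -2 + (-1/7 + F)**2 (n(F) = -2 + (F - 1/7)**2 = -2 + (-1/7 + F)**2)
(-57 - 63*(-22)) + n(-199) = (-57 - 63*(-22)) + (-2 + (-1 + 7*(-199))**2/49) = (-57 + 1386) + (-2 + (-1 - 1393)**2/49) = 1329 + (-2 + (1/49)*(-1394)**2) = 1329 + (-2 + (1/49)*1943236) = 1329 + (-2 + 1943236/49) = 1329 + 1943138/49 = 2008259/49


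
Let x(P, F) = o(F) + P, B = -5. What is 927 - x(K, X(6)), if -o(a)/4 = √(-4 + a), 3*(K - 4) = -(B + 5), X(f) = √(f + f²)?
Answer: 923 + 4*√(-4 + √42) ≈ 929.30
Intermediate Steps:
K = 4 (K = 4 + (-(-5 + 5))/3 = 4 + (-1*0)/3 = 4 + (⅓)*0 = 4 + 0 = 4)
o(a) = -4*√(-4 + a)
x(P, F) = P - 4*√(-4 + F) (x(P, F) = -4*√(-4 + F) + P = P - 4*√(-4 + F))
927 - x(K, X(6)) = 927 - (4 - 4*√(-4 + √(6*(1 + 6)))) = 927 - (4 - 4*√(-4 + √(6*7))) = 927 - (4 - 4*√(-4 + √42)) = 927 + (-4 + 4*√(-4 + √42)) = 923 + 4*√(-4 + √42)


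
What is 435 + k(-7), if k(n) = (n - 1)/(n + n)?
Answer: 3049/7 ≈ 435.57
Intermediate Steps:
k(n) = (-1 + n)/(2*n) (k(n) = (-1 + n)/((2*n)) = (-1 + n)*(1/(2*n)) = (-1 + n)/(2*n))
435 + k(-7) = 435 + (½)*(-1 - 7)/(-7) = 435 + (½)*(-⅐)*(-8) = 435 + 4/7 = 3049/7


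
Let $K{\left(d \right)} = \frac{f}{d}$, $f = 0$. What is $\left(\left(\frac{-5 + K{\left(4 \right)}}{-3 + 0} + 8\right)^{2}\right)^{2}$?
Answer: $\frac{707281}{81} \approx 8731.9$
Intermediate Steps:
$K{\left(d \right)} = 0$ ($K{\left(d \right)} = \frac{0}{d} = 0$)
$\left(\left(\frac{-5 + K{\left(4 \right)}}{-3 + 0} + 8\right)^{2}\right)^{2} = \left(\left(\frac{-5 + 0}{-3 + 0} + 8\right)^{2}\right)^{2} = \left(\left(- \frac{5}{-3} + 8\right)^{2}\right)^{2} = \left(\left(\left(-5\right) \left(- \frac{1}{3}\right) + 8\right)^{2}\right)^{2} = \left(\left(\frac{5}{3} + 8\right)^{2}\right)^{2} = \left(\left(\frac{29}{3}\right)^{2}\right)^{2} = \left(\frac{841}{9}\right)^{2} = \frac{707281}{81}$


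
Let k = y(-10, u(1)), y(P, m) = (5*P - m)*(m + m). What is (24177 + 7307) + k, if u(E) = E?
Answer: 31382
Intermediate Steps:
y(P, m) = 2*m*(-m + 5*P) (y(P, m) = (-m + 5*P)*(2*m) = 2*m*(-m + 5*P))
k = -102 (k = 2*1*(-1*1 + 5*(-10)) = 2*1*(-1 - 50) = 2*1*(-51) = -102)
(24177 + 7307) + k = (24177 + 7307) - 102 = 31484 - 102 = 31382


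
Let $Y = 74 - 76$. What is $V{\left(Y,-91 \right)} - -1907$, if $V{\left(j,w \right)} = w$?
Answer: $1816$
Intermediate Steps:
$Y = -2$ ($Y = 74 - 76 = -2$)
$V{\left(Y,-91 \right)} - -1907 = -91 - -1907 = -91 + 1907 = 1816$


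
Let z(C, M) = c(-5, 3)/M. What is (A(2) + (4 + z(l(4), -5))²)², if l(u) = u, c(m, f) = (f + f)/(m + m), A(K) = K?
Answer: 140635881/390625 ≈ 360.03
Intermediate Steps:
c(m, f) = f/m (c(m, f) = (2*f)/((2*m)) = (2*f)*(1/(2*m)) = f/m)
z(C, M) = -3/(5*M) (z(C, M) = (3/(-5))/M = (3*(-⅕))/M = -3/(5*M))
(A(2) + (4 + z(l(4), -5))²)² = (2 + (4 - ⅗/(-5))²)² = (2 + (4 - ⅗*(-⅕))²)² = (2 + (4 + 3/25)²)² = (2 + (103/25)²)² = (2 + 10609/625)² = (11859/625)² = 140635881/390625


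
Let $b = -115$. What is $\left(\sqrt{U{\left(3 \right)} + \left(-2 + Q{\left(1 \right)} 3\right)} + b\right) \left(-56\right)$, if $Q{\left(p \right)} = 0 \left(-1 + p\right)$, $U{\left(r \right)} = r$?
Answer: $6384$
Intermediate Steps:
$Q{\left(p \right)} = 0$
$\left(\sqrt{U{\left(3 \right)} + \left(-2 + Q{\left(1 \right)} 3\right)} + b\right) \left(-56\right) = \left(\sqrt{3 + \left(-2 + 0 \cdot 3\right)} - 115\right) \left(-56\right) = \left(\sqrt{3 + \left(-2 + 0\right)} - 115\right) \left(-56\right) = \left(\sqrt{3 - 2} - 115\right) \left(-56\right) = \left(\sqrt{1} - 115\right) \left(-56\right) = \left(1 - 115\right) \left(-56\right) = \left(-114\right) \left(-56\right) = 6384$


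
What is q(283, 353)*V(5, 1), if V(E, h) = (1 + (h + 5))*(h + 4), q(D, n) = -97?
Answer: -3395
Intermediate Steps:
V(E, h) = (4 + h)*(6 + h) (V(E, h) = (1 + (5 + h))*(4 + h) = (6 + h)*(4 + h) = (4 + h)*(6 + h))
q(283, 353)*V(5, 1) = -97*(24 + 1² + 10*1) = -97*(24 + 1 + 10) = -97*35 = -3395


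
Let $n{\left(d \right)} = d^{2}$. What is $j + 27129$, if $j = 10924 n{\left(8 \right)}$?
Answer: $726265$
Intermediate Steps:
$j = 699136$ ($j = 10924 \cdot 8^{2} = 10924 \cdot 64 = 699136$)
$j + 27129 = 699136 + 27129 = 726265$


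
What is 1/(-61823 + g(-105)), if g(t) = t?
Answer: -1/61928 ≈ -1.6148e-5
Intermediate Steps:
1/(-61823 + g(-105)) = 1/(-61823 - 105) = 1/(-61928) = -1/61928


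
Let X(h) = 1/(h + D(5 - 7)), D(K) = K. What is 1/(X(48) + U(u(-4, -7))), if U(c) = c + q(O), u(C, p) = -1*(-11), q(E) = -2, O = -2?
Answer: 46/415 ≈ 0.11084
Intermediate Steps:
u(C, p) = 11
U(c) = -2 + c (U(c) = c - 2 = -2 + c)
X(h) = 1/(-2 + h) (X(h) = 1/(h + (5 - 7)) = 1/(h - 2) = 1/(-2 + h))
1/(X(48) + U(u(-4, -7))) = 1/(1/(-2 + 48) + (-2 + 11)) = 1/(1/46 + 9) = 1/(415/46) = 46/415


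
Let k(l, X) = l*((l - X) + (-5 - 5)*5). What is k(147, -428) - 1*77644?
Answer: -469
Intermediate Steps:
k(l, X) = l*(-50 + l - X) (k(l, X) = l*((l - X) - 10*5) = l*((l - X) - 50) = l*(-50 + l - X))
k(147, -428) - 1*77644 = 147*(-50 + 147 - 1*(-428)) - 1*77644 = 147*(-50 + 147 + 428) - 77644 = 147*525 - 77644 = 77175 - 77644 = -469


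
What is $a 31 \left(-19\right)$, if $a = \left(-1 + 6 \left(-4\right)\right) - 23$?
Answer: $28272$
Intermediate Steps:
$a = -48$ ($a = \left(-1 - 24\right) - 23 = -25 - 23 = -48$)
$a 31 \left(-19\right) = \left(-48\right) 31 \left(-19\right) = \left(-1488\right) \left(-19\right) = 28272$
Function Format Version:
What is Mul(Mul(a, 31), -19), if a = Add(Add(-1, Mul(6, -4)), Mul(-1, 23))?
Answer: 28272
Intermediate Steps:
a = -48 (a = Add(Add(-1, -24), -23) = Add(-25, -23) = -48)
Mul(Mul(a, 31), -19) = Mul(Mul(-48, 31), -19) = Mul(-1488, -19) = 28272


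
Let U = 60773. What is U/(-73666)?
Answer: -60773/73666 ≈ -0.82498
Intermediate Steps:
U/(-73666) = 60773/(-73666) = 60773*(-1/73666) = -60773/73666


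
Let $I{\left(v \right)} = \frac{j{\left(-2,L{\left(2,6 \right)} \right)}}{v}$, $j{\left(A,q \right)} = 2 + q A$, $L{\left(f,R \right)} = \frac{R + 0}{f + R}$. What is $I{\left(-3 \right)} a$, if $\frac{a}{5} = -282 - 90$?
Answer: $310$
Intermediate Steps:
$L{\left(f,R \right)} = \frac{R}{R + f}$
$j{\left(A,q \right)} = 2 + A q$
$I{\left(v \right)} = \frac{1}{2 v}$ ($I{\left(v \right)} = \frac{2 - 2 \frac{6}{6 + 2}}{v} = \frac{2 - 2 \cdot \frac{6}{8}}{v} = \frac{2 - 2 \cdot 6 \cdot \frac{1}{8}}{v} = \frac{2 - \frac{3}{2}}{v} = \frac{1}{2 v}$)
$a = -1860$ ($a = 5 \left(-282 - 90\right) = 5 \left(-372\right) = -1860$)
$I{\left(-3 \right)} a = \frac{1}{2 \left(-3\right)} \left(-1860\right) = \frac{1}{2} \left(- \frac{1}{3}\right) \left(-1860\right) = \left(- \frac{1}{6}\right) \left(-1860\right) = 310$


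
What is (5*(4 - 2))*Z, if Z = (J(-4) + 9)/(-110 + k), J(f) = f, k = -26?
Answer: -25/68 ≈ -0.36765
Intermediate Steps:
Z = -5/136 (Z = (-4 + 9)/(-110 - 26) = 5/(-136) = 5*(-1/136) = -5/136 ≈ -0.036765)
(5*(4 - 2))*Z = (5*(4 - 2))*(-5/136) = (5*2)*(-5/136) = 10*(-5/136) = -25/68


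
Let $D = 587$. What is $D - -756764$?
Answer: $757351$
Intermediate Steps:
$D - -756764 = 587 - -756764 = 587 + 756764 = 757351$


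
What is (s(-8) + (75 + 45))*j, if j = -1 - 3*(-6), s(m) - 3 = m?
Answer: 1955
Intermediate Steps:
s(m) = 3 + m
j = 17 (j = -1 + 18 = 17)
(s(-8) + (75 + 45))*j = ((3 - 8) + (75 + 45))*17 = (-5 + 120)*17 = 115*17 = 1955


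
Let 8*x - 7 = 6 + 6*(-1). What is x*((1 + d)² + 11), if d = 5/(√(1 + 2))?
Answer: 427/24 + 35*√3/12 ≈ 22.843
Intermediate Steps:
d = 5*√3/3 (d = 5/(√3) = 5*(√3/3) = 5*√3/3 ≈ 2.8868)
x = 7/8 (x = 7/8 + (6 + 6*(-1))/8 = 7/8 + (6 - 6)/8 = 7/8 + (⅛)*0 = 7/8 + 0 = 7/8 ≈ 0.87500)
x*((1 + d)² + 11) = 7*((1 + 5*√3/3)² + 11)/8 = 7*(11 + (1 + 5*√3/3)²)/8 = 77/8 + 7*(1 + 5*√3/3)²/8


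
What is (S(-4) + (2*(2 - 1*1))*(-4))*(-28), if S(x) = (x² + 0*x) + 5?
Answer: -364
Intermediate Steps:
S(x) = 5 + x² (S(x) = (x² + 0) + 5 = x² + 5 = 5 + x²)
(S(-4) + (2*(2 - 1*1))*(-4))*(-28) = ((5 + (-4)²) + (2*(2 - 1*1))*(-4))*(-28) = ((5 + 16) + (2*(2 - 1))*(-4))*(-28) = (21 + (2*1)*(-4))*(-28) = (21 + 2*(-4))*(-28) = (21 - 8)*(-28) = 13*(-28) = -364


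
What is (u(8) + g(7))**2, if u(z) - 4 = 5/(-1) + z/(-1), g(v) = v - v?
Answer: 81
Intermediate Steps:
g(v) = 0
u(z) = -1 - z (u(z) = 4 + (5/(-1) + z/(-1)) = 4 + (5*(-1) + z*(-1)) = 4 + (-5 - z) = -1 - z)
(u(8) + g(7))**2 = ((-1 - 1*8) + 0)**2 = ((-1 - 8) + 0)**2 = (-9 + 0)**2 = (-9)**2 = 81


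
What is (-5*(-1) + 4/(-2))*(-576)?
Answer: -1728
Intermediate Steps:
(-5*(-1) + 4/(-2))*(-576) = (5 + 4*(-1/2))*(-576) = (5 - 2)*(-576) = 3*(-576) = -1728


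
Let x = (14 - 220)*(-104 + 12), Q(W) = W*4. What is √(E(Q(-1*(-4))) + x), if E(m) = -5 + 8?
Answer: √18955 ≈ 137.68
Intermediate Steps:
Q(W) = 4*W
E(m) = 3
x = 18952 (x = -206*(-92) = 18952)
√(E(Q(-1*(-4))) + x) = √(3 + 18952) = √18955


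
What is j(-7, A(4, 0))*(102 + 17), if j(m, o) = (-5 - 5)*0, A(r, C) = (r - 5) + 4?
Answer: 0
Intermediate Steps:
A(r, C) = -1 + r (A(r, C) = (-5 + r) + 4 = -1 + r)
j(m, o) = 0 (j(m, o) = -10*0 = 0)
j(-7, A(4, 0))*(102 + 17) = 0*(102 + 17) = 0*119 = 0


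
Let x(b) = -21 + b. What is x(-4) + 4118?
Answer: 4093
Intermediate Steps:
x(-4) + 4118 = (-21 - 4) + 4118 = -25 + 4118 = 4093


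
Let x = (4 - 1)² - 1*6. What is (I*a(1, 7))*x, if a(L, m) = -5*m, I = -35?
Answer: 3675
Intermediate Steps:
x = 3 (x = 3² - 6 = 9 - 6 = 3)
(I*a(1, 7))*x = -(-175)*7*3 = -35*(-35)*3 = 1225*3 = 3675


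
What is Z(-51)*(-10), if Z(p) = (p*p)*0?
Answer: 0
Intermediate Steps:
Z(p) = 0 (Z(p) = p²*0 = 0)
Z(-51)*(-10) = 0*(-10) = 0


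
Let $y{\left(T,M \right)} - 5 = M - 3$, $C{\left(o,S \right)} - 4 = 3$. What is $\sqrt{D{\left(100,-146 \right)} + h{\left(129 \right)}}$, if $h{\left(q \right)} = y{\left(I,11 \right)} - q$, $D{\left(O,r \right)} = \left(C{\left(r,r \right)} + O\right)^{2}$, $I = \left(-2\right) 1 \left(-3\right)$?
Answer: $\sqrt{11333} \approx 106.46$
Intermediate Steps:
$I = 6$ ($I = \left(-2\right) \left(-3\right) = 6$)
$C{\left(o,S \right)} = 7$ ($C{\left(o,S \right)} = 4 + 3 = 7$)
$y{\left(T,M \right)} = 2 + M$ ($y{\left(T,M \right)} = 5 + \left(M - 3\right) = 5 + \left(-3 + M\right) = 2 + M$)
$D{\left(O,r \right)} = \left(7 + O\right)^{2}$
$h{\left(q \right)} = 13 - q$ ($h{\left(q \right)} = \left(2 + 11\right) - q = 13 - q$)
$\sqrt{D{\left(100,-146 \right)} + h{\left(129 \right)}} = \sqrt{\left(7 + 100\right)^{2} + \left(13 - 129\right)} = \sqrt{107^{2} + \left(13 - 129\right)} = \sqrt{11449 - 116} = \sqrt{11333}$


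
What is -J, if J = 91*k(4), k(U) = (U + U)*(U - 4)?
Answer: 0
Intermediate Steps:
k(U) = 2*U*(-4 + U) (k(U) = (2*U)*(-4 + U) = 2*U*(-4 + U))
J = 0 (J = 91*(2*4*(-4 + 4)) = 91*(2*4*0) = 91*0 = 0)
-J = -1*0 = 0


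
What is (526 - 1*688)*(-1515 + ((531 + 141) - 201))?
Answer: 169128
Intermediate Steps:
(526 - 1*688)*(-1515 + ((531 + 141) - 201)) = (526 - 688)*(-1515 + (672 - 201)) = -162*(-1515 + 471) = -162*(-1044) = 169128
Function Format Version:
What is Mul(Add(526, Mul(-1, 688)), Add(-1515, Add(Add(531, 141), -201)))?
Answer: 169128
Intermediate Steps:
Mul(Add(526, Mul(-1, 688)), Add(-1515, Add(Add(531, 141), -201))) = Mul(Add(526, -688), Add(-1515, Add(672, -201))) = Mul(-162, Add(-1515, 471)) = Mul(-162, -1044) = 169128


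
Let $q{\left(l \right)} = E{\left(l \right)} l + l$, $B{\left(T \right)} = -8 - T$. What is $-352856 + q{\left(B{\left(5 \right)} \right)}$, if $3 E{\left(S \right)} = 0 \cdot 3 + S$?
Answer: $- \frac{1058438}{3} \approx -3.5281 \cdot 10^{5}$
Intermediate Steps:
$E{\left(S \right)} = \frac{S}{3}$ ($E{\left(S \right)} = \frac{0 \cdot 3 + S}{3} = \frac{0 + S}{3} = \frac{S}{3}$)
$q{\left(l \right)} = l + \frac{l^{2}}{3}$ ($q{\left(l \right)} = \frac{l}{3} l + l = \frac{l^{2}}{3} + l = l + \frac{l^{2}}{3}$)
$-352856 + q{\left(B{\left(5 \right)} \right)} = -352856 + \frac{\left(-8 - 5\right) \left(3 - 13\right)}{3} = -352856 + \frac{1}{3} \left(-13\right) \left(3 - 13\right) = -352856 + \frac{1}{3} \left(-13\right) \left(-10\right) = -352856 + \frac{130}{3} = - \frac{1058438}{3}$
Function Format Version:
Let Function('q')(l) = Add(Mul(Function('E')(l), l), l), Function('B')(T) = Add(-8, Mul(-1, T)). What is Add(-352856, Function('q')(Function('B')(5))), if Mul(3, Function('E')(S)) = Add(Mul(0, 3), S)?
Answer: Rational(-1058438, 3) ≈ -3.5281e+5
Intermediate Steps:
Function('E')(S) = Mul(Rational(1, 3), S) (Function('E')(S) = Mul(Rational(1, 3), Add(Mul(0, 3), S)) = Mul(Rational(1, 3), Add(0, S)) = Mul(Rational(1, 3), S))
Function('q')(l) = Add(l, Mul(Rational(1, 3), Pow(l, 2))) (Function('q')(l) = Add(Mul(Mul(Rational(1, 3), l), l), l) = Add(Mul(Rational(1, 3), Pow(l, 2)), l) = Add(l, Mul(Rational(1, 3), Pow(l, 2))))
Add(-352856, Function('q')(Function('B')(5))) = Add(-352856, Mul(Rational(1, 3), Add(-8, Mul(-1, 5)), Add(3, Add(-8, Mul(-1, 5))))) = Add(-352856, Mul(Rational(1, 3), Add(-8, -5), Add(3, Add(-8, -5)))) = Add(-352856, Mul(Rational(1, 3), -13, Add(3, -13))) = Add(-352856, Mul(Rational(1, 3), -13, -10)) = Add(-352856, Rational(130, 3)) = Rational(-1058438, 3)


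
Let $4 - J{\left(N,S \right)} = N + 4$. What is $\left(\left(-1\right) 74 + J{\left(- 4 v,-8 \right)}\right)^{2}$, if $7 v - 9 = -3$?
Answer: $\frac{244036}{49} \approx 4980.3$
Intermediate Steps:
$v = \frac{6}{7}$ ($v = \frac{9}{7} + \frac{1}{7} \left(-3\right) = \frac{9}{7} - \frac{3}{7} = \frac{6}{7} \approx 0.85714$)
$J{\left(N,S \right)} = - N$ ($J{\left(N,S \right)} = 4 - \left(N + 4\right) = 4 - \left(4 + N\right) = - N$)
$\left(\left(-1\right) 74 + J{\left(- 4 v,-8 \right)}\right)^{2} = \left(\left(-1\right) 74 - \left(-4\right) \frac{6}{7}\right)^{2} = \left(-74 - - \frac{24}{7}\right)^{2} = \left(-74 + \frac{24}{7}\right)^{2} = \left(- \frac{494}{7}\right)^{2} = \frac{244036}{49}$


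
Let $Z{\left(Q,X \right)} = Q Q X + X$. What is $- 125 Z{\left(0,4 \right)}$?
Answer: $-500$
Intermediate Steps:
$Z{\left(Q,X \right)} = X + X Q^{2}$ ($Z{\left(Q,X \right)} = Q^{2} X + X = X Q^{2} + X = X + X Q^{2}$)
$- 125 Z{\left(0,4 \right)} = - 125 \cdot 4 \left(1 + 0^{2}\right) = - 125 \cdot 4 \left(1 + 0\right) = - 125 \cdot 4 \cdot 1 = \left(-125\right) 4 = -500$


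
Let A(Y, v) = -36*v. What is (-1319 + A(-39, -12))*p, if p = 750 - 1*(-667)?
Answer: -1256879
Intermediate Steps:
p = 1417 (p = 750 + 667 = 1417)
(-1319 + A(-39, -12))*p = (-1319 - 36*(-12))*1417 = (-1319 + 432)*1417 = -887*1417 = -1256879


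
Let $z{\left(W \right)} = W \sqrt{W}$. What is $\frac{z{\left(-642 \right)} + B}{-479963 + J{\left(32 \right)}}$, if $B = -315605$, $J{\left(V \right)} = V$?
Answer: $\frac{315605}{479931} + \frac{214 i \sqrt{642}}{159977} \approx 0.65761 + 0.033894 i$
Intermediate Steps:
$z{\left(W \right)} = W^{\frac{3}{2}}$
$\frac{z{\left(-642 \right)} + B}{-479963 + J{\left(32 \right)}} = \frac{\left(-642\right)^{\frac{3}{2}} - 315605}{-479963 + 32} = \frac{- 642 i \sqrt{642} - 315605}{-479931} = \left(-315605 - 642 i \sqrt{642}\right) \left(- \frac{1}{479931}\right) = \frac{315605}{479931} + \frac{214 i \sqrt{642}}{159977}$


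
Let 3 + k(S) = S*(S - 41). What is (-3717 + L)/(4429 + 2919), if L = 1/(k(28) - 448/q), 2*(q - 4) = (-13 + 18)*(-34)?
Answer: -27207531/53785523 ≈ -0.50585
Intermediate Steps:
k(S) = -3 + S*(-41 + S) (k(S) = -3 + S*(S - 41) = -3 + S*(-41 + S))
q = -81 (q = 4 + ((-13 + 18)*(-34))/2 = 4 + (5*(-34))/2 = 4 + (1/2)*(-170) = 4 - 85 = -81)
L = -81/29279 (L = 1/((-3 + 28**2 - 41*28) - 448/(-81)) = 1/((-3 + 784 - 1148) - 448*(-1/81)) = 1/(-367 + 448/81) = 1/(-29279/81) = -81/29279 ≈ -0.0027665)
(-3717 + L)/(4429 + 2919) = (-3717 - 81/29279)/(4429 + 2919) = -108830124/29279/7348 = -108830124/29279*1/7348 = -27207531/53785523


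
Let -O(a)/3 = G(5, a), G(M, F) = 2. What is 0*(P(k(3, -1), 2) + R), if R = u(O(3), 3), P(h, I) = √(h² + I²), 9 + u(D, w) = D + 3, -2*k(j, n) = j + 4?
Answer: 0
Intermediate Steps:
O(a) = -6 (O(a) = -3*2 = -6)
k(j, n) = -2 - j/2 (k(j, n) = -(j + 4)/2 = -(4 + j)/2 = -2 - j/2)
u(D, w) = -6 + D (u(D, w) = -9 + (D + 3) = -9 + (3 + D) = -6 + D)
P(h, I) = √(I² + h²)
R = -12 (R = -6 - 6 = -12)
0*(P(k(3, -1), 2) + R) = 0*(√(2² + (-2 - ½*3)²) - 12) = 0*(√(4 + (-2 - 3/2)²) - 12) = 0*(√(4 + (-7/2)²) - 12) = 0*(√(4 + 49/4) - 12) = 0*(√(65/4) - 12) = 0*(√65/2 - 12) = 0*(-12 + √65/2) = 0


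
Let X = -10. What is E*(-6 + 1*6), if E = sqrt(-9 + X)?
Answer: 0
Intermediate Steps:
E = I*sqrt(19) (E = sqrt(-9 - 10) = sqrt(-19) = I*sqrt(19) ≈ 4.3589*I)
E*(-6 + 1*6) = (I*sqrt(19))*(-6 + 1*6) = (I*sqrt(19))*(-6 + 6) = (I*sqrt(19))*0 = 0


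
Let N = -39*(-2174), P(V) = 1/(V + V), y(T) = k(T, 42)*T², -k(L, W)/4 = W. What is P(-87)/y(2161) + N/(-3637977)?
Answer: -551153939119915/23648778744225264 ≈ -0.023306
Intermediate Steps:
k(L, W) = -4*W
y(T) = -168*T² (y(T) = (-4*42)*T² = -168*T²)
P(V) = 1/(2*V)
N = 84786
P(-87)/y(2161) + N/(-3637977) = ((½)/(-87))/((-168*2161²)) + 84786/(-3637977) = ((½)*(-1/87))/((-168*4669921)) + 84786*(-1/3637977) = -1/174/(-784546728) - 28262/1212659 = -1/174*(-1/784546728) - 28262/1212659 = 1/136511130672 - 28262/1212659 = -551153939119915/23648778744225264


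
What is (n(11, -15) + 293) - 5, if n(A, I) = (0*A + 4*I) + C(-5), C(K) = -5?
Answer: 223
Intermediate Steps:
n(A, I) = -5 + 4*I (n(A, I) = (0*A + 4*I) - 5 = (0 + 4*I) - 5 = 4*I - 5 = -5 + 4*I)
(n(11, -15) + 293) - 5 = ((-5 + 4*(-15)) + 293) - 5 = ((-5 - 60) + 293) - 5 = (-65 + 293) - 5 = 228 - 5 = 223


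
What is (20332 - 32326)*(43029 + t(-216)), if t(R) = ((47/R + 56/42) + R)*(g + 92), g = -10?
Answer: -5485489883/18 ≈ -3.0475e+8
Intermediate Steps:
t(R) = 328/3 + 82*R + 3854/R (t(R) = ((47/R + 56/42) + R)*(-10 + 92) = ((47/R + 56*(1/42)) + R)*82 = ((47/R + 4/3) + R)*82 = ((4/3 + 47/R) + R)*82 = (4/3 + R + 47/R)*82 = 328/3 + 82*R + 3854/R)
(20332 - 32326)*(43029 + t(-216)) = (20332 - 32326)*(43029 + (328/3 + 82*(-216) + 3854/(-216))) = -11994*(43029 + (328/3 - 17712 + 3854*(-1/216))) = -11994*(43029 + (328/3 - 17712 - 1927/108)) = -11994*(43029 - 1903015/108) = -11994*2744117/108 = -5485489883/18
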